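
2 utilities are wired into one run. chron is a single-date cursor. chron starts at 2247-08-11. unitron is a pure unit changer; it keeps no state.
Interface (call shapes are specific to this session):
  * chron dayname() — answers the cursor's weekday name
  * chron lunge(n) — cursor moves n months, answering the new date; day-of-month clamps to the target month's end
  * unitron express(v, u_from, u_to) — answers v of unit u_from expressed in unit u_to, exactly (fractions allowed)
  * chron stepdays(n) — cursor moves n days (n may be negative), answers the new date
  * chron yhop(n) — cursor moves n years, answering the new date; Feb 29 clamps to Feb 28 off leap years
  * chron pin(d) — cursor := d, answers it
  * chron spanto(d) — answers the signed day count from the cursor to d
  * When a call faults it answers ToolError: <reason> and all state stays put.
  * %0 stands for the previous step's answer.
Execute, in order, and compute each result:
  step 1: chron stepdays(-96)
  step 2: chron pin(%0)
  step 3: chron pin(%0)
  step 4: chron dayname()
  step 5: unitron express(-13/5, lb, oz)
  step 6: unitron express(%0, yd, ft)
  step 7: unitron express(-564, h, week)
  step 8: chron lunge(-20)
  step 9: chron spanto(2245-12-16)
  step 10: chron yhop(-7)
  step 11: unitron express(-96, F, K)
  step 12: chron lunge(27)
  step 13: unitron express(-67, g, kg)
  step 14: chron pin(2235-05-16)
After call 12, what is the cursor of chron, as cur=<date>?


I run chron stepdays using n: -96, and see 2247-05-07.
I run chron pin using d: %0: 2247-05-07.
I run chron pin using d: %0, and get 2247-05-07.
Next I call chron dayname(), — result: Friday.
Using unitron express using v: -13/5, u_from: lb, u_to: oz, and see -208/5.
I run unitron express using v: %0, u_from: yd, u_to: ft, and see -624/5.
I call unitron express using v: -564, u_from: h, u_to: week: -47/14.
Invoking chron lunge using n: -20, giving 2245-09-07.
I invoke chron spanto using d: 2245-12-16, and see 100.
Invoking chron yhop using n: -7, and observe 2238-09-07.
Then unitron express using v: -96, u_from: F, u_to: K, giving 36367/180.
I invoke chron lunge using n: 27: 2240-12-07.
I use unitron express using v: -67, u_from: g, u_to: kg, yielding -67/1000.
I use chron pin using d: 2235-05-16: 2235-05-16.

Answer: cur=2240-12-07


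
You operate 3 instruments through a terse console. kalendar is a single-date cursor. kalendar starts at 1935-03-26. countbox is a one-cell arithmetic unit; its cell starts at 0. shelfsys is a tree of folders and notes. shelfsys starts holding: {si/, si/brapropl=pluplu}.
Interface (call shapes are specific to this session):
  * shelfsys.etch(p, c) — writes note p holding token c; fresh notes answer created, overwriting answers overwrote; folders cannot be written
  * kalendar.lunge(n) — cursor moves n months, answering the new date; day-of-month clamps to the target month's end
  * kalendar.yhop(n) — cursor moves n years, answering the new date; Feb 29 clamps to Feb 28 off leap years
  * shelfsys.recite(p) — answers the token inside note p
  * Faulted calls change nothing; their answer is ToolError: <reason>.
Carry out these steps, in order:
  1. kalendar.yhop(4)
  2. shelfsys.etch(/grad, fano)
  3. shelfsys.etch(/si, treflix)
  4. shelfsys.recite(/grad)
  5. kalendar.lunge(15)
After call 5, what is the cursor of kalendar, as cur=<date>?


Answer: cur=1940-06-26

Derivation:
I use kalendar.yhop with 4, yielding 1939-03-26.
I call shelfsys.etch with /grad, fano, which returns created.
Calling shelfsys.etch with /si, treflix, giving ToolError: is a directory.
Invoking shelfsys.recite with /grad, — result: fano.
I use kalendar.lunge with 15, and observe 1940-06-26.


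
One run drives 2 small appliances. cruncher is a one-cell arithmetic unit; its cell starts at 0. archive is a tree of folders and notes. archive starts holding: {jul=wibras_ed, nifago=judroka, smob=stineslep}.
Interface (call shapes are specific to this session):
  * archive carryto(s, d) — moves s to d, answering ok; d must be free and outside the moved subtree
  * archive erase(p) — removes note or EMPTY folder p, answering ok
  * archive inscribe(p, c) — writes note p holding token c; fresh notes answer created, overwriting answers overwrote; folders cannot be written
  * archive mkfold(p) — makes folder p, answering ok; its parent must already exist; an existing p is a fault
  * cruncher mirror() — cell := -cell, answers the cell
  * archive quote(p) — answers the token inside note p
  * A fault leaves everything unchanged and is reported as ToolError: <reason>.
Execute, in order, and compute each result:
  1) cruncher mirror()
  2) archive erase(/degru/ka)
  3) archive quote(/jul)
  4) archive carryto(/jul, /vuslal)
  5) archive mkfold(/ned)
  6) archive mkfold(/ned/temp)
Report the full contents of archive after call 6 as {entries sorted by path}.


Answer: {ned/, ned/temp/, nifago=judroka, smob=stineslep, vuslal=wibras_ed}

Derivation:
>>> cruncher mirror
:: 0
>>> archive erase p: /degru/ka
:: ToolError: not found
>>> archive quote p: /jul
:: wibras_ed
>>> archive carryto s: /jul d: /vuslal
:: ok
>>> archive mkfold p: /ned
:: ok
>>> archive mkfold p: /ned/temp
:: ok


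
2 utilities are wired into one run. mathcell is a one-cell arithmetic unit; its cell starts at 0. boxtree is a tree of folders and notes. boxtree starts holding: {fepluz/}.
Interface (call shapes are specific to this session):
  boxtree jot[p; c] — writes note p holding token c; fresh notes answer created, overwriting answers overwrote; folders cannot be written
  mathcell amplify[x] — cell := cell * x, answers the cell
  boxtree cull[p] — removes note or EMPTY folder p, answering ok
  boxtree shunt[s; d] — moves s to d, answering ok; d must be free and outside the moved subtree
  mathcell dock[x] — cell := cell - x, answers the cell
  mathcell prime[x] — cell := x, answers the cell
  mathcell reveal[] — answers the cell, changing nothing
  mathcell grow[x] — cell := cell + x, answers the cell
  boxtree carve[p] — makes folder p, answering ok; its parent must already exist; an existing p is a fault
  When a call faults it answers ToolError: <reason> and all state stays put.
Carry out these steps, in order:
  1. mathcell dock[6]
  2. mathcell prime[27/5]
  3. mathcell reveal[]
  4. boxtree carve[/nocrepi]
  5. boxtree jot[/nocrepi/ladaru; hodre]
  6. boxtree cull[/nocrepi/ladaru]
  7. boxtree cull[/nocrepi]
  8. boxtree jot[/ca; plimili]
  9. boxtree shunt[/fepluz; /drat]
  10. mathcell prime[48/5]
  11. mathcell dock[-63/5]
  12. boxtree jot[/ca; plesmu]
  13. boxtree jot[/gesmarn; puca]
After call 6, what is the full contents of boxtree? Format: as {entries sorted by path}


CALL mathcell dock[x=6]
RET  -6
CALL mathcell prime[x=27/5]
RET  27/5
CALL mathcell reveal[]
RET  27/5
CALL boxtree carve[p=/nocrepi]
RET  ok
CALL boxtree jot[p=/nocrepi/ladaru; c=hodre]
RET  created
CALL boxtree cull[p=/nocrepi/ladaru]
RET  ok
CALL boxtree cull[p=/nocrepi]
RET  ok
CALL boxtree jot[p=/ca; c=plimili]
RET  created
CALL boxtree shunt[s=/fepluz; d=/drat]
RET  ok
CALL mathcell prime[x=48/5]
RET  48/5
CALL mathcell dock[x=-63/5]
RET  111/5
CALL boxtree jot[p=/ca; c=plesmu]
RET  overwrote
CALL boxtree jot[p=/gesmarn; c=puca]
RET  created

Answer: {fepluz/, nocrepi/}


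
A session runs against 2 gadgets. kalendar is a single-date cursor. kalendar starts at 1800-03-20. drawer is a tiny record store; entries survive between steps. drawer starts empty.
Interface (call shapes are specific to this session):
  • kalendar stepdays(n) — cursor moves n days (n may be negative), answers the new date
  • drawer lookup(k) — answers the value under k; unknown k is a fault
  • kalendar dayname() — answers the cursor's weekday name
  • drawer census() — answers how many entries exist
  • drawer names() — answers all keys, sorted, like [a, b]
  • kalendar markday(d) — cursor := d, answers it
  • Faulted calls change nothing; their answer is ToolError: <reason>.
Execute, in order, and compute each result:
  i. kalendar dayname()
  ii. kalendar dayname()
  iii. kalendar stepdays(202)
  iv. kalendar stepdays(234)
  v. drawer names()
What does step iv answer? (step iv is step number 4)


I run kalendar dayname, → Thursday.
Using kalendar dayname(), yielding Thursday.
Invoking kalendar stepdays(n='202'), giving 1800-10-08.
Using kalendar stepdays(n='234'), and see 1801-05-30.
Now I run drawer names(), and see [].

Answer: 1801-05-30


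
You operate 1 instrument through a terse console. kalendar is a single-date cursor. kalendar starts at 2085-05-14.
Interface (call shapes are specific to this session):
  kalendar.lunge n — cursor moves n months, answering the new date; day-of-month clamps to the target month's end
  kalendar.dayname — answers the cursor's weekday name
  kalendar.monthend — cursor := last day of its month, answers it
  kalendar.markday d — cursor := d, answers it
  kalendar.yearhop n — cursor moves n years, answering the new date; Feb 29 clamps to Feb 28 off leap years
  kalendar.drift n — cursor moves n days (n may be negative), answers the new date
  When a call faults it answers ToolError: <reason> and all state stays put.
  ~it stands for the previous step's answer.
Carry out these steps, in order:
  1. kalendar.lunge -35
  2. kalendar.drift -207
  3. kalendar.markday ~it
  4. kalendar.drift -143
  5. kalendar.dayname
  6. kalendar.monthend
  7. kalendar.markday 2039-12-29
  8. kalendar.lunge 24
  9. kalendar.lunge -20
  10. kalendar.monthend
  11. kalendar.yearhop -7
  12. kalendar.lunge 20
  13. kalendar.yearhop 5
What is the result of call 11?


Answer: 2033-04-30

Derivation:
==> kalendar.lunge(n→-35)
<== 2082-06-14
==> kalendar.drift(n→-207)
<== 2081-11-19
==> kalendar.markday(d→~it)
<== 2081-11-19
==> kalendar.drift(n→-143)
<== 2081-06-29
==> kalendar.dayname()
<== Sunday
==> kalendar.monthend()
<== 2081-06-30
==> kalendar.markday(d→2039-12-29)
<== 2039-12-29
==> kalendar.lunge(n→24)
<== 2041-12-29
==> kalendar.lunge(n→-20)
<== 2040-04-29
==> kalendar.monthend()
<== 2040-04-30
==> kalendar.yearhop(n→-7)
<== 2033-04-30
==> kalendar.lunge(n→20)
<== 2034-12-30
==> kalendar.yearhop(n→5)
<== 2039-12-30


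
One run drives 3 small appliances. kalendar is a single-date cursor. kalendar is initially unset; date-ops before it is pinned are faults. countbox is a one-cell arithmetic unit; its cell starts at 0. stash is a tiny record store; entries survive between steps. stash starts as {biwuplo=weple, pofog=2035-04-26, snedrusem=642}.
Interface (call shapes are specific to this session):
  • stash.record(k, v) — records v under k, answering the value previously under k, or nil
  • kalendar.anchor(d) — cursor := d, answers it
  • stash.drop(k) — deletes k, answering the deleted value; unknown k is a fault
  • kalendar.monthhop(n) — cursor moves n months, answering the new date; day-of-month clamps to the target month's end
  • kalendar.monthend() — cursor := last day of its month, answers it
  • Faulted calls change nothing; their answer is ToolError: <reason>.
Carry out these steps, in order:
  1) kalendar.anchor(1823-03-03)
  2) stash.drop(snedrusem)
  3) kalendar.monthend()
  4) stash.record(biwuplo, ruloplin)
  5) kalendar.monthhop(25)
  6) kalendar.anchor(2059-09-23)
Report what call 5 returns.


I use kalendar.anchor on d: 1823-03-03, — result: 1823-03-03.
Invoking stash.drop on k: snedrusem, and see 642.
Next I call kalendar.monthend(): 1823-03-31.
I invoke stash.record on k: biwuplo, v: ruloplin, and see weple.
I try kalendar.monthhop on n: 25, which returns 1825-04-30.
I call kalendar.anchor on d: 2059-09-23, giving 2059-09-23.

Answer: 1825-04-30


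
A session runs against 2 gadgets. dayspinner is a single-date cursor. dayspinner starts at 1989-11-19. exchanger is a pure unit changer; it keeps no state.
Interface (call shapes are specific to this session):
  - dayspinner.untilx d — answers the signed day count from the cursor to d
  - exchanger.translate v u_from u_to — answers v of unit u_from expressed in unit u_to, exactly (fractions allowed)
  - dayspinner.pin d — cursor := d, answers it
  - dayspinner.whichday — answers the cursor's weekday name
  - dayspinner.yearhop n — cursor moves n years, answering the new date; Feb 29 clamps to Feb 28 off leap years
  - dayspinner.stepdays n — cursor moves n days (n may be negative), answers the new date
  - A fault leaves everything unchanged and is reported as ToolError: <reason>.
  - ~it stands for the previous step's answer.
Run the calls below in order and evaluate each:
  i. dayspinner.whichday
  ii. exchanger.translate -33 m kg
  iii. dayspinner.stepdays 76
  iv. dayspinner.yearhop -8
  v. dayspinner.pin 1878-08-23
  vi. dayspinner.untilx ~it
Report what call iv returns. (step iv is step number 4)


Answer: 1982-02-03

Derivation:
→ dayspinner.whichday()
← Sunday
→ exchanger.translate(v→-33, u_from→m, u_to→kg)
← ToolError: incompatible units
→ dayspinner.stepdays(n→76)
← 1990-02-03
→ dayspinner.yearhop(n→-8)
← 1982-02-03
→ dayspinner.pin(d→1878-08-23)
← 1878-08-23
→ dayspinner.untilx(d→~it)
← 0


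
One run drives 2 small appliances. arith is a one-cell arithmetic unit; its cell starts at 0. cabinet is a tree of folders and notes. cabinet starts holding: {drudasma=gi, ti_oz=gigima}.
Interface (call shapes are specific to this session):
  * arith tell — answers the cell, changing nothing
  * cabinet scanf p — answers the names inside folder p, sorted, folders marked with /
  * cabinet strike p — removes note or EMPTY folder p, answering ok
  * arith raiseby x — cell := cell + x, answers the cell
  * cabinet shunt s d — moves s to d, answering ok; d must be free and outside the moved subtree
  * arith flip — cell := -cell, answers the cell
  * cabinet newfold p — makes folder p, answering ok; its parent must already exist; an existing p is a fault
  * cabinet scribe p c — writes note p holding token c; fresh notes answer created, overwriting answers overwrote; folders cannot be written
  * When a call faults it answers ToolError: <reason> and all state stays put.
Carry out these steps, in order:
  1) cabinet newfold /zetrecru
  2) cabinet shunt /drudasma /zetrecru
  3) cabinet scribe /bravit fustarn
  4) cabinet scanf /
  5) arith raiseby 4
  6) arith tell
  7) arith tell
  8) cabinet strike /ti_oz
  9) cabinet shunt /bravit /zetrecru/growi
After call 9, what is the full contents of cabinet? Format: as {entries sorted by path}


Act: cabinet newfold[p: /zetrecru]
Obs: ok
Act: cabinet shunt[s: /drudasma; d: /zetrecru]
Obs: ToolError: exists
Act: cabinet scribe[p: /bravit; c: fustarn]
Obs: created
Act: cabinet scanf[p: /]
Obs: [bravit, drudasma, ti_oz, zetrecru/]
Act: arith raiseby[x: 4]
Obs: 4
Act: arith tell[]
Obs: 4
Act: arith tell[]
Obs: 4
Act: cabinet strike[p: /ti_oz]
Obs: ok
Act: cabinet shunt[s: /bravit; d: /zetrecru/growi]
Obs: ok

Answer: {drudasma=gi, zetrecru/, zetrecru/growi=fustarn}


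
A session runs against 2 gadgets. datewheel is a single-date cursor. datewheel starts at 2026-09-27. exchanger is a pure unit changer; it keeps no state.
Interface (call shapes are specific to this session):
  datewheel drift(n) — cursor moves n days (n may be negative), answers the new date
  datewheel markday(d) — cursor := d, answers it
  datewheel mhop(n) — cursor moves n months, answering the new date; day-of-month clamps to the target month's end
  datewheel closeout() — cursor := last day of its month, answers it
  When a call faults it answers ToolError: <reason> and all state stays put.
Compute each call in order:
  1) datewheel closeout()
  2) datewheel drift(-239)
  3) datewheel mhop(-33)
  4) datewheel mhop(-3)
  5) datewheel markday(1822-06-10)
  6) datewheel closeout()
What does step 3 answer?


Answer: 2023-05-03

Derivation:
% datewheel closeout
[out] 2026-09-30
% datewheel drift -239
[out] 2026-02-03
% datewheel mhop -33
[out] 2023-05-03
% datewheel mhop -3
[out] 2023-02-03
% datewheel markday 1822-06-10
[out] 1822-06-10
% datewheel closeout
[out] 1822-06-30


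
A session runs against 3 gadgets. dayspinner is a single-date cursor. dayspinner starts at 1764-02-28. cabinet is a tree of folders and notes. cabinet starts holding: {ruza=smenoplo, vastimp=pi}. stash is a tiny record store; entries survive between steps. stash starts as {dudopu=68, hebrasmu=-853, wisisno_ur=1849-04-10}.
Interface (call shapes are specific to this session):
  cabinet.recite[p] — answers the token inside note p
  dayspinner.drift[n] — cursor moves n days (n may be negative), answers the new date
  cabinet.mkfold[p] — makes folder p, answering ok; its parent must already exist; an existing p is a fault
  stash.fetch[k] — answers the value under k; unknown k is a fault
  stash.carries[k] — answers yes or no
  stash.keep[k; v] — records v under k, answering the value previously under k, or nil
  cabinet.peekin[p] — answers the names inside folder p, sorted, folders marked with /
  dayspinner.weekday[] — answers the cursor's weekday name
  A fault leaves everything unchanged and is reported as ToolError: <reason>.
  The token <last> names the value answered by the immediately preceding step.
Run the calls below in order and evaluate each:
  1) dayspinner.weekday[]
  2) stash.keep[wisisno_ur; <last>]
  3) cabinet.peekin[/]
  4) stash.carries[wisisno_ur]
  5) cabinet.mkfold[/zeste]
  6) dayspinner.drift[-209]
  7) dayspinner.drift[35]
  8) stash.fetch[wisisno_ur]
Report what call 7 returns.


Answer: 1763-09-07

Derivation:
Now I run dayspinner.weekday, yielding Tuesday.
Calling stash.keep passing wisisno_ur, <last>, giving 1849-04-10.
Calling cabinet.peekin passing /, giving [ruza, vastimp].
Invoking stash.carries passing wisisno_ur, and get yes.
I try cabinet.mkfold passing /zeste, which returns ok.
I call dayspinner.drift passing -209, → 1763-08-03.
I use dayspinner.drift passing 35, → 1763-09-07.
Calling stash.fetch passing wisisno_ur, — result: Tuesday.


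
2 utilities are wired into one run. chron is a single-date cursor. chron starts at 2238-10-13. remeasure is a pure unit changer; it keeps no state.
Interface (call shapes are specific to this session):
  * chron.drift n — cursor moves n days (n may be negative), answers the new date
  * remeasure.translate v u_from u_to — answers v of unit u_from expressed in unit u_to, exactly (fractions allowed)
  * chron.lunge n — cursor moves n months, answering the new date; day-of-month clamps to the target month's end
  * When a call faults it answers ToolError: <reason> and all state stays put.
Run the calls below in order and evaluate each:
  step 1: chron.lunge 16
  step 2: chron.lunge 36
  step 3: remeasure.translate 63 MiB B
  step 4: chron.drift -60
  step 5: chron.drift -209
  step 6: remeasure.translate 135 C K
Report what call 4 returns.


Answer: 2242-12-15

Derivation:
// 1. chron.lunge(n: 16) == 2240-02-13
// 2. chron.lunge(n: 36) == 2243-02-13
// 3. remeasure.translate(v: 63, u_from: MiB, u_to: B) == 66060288
// 4. chron.drift(n: -60) == 2242-12-15
// 5. chron.drift(n: -209) == 2242-05-20
// 6. remeasure.translate(v: 135, u_from: C, u_to: K) == 8163/20


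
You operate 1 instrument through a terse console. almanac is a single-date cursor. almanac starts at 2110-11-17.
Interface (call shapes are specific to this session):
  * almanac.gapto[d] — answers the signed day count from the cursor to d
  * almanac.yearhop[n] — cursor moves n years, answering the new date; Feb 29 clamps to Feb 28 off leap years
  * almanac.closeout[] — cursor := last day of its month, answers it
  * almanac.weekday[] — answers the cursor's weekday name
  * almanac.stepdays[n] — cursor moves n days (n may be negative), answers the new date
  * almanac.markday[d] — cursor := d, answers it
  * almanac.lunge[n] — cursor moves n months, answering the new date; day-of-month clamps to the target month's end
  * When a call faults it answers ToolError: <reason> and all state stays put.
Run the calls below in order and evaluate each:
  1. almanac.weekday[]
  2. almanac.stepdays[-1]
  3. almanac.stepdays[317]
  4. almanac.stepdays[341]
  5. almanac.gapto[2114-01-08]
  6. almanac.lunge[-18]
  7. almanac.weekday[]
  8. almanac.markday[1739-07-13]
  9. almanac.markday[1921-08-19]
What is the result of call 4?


Answer: 2112-09-04

Derivation:
Now I run almanac.weekday(), and get Monday.
I use almanac.stepdays passing n='-1', — result: 2110-11-16.
Now I run almanac.stepdays passing n='317', → 2111-09-29.
I use almanac.stepdays passing n='341', and get 2112-09-04.
I try almanac.gapto passing d='2114-01-08': 491.
I invoke almanac.lunge passing n='-18', and get 2111-03-04.
Calling almanac.weekday(), yielding Wednesday.
Next I call almanac.markday passing d='1739-07-13': 1739-07-13.
Calling almanac.markday passing d='1921-08-19', giving 1921-08-19.


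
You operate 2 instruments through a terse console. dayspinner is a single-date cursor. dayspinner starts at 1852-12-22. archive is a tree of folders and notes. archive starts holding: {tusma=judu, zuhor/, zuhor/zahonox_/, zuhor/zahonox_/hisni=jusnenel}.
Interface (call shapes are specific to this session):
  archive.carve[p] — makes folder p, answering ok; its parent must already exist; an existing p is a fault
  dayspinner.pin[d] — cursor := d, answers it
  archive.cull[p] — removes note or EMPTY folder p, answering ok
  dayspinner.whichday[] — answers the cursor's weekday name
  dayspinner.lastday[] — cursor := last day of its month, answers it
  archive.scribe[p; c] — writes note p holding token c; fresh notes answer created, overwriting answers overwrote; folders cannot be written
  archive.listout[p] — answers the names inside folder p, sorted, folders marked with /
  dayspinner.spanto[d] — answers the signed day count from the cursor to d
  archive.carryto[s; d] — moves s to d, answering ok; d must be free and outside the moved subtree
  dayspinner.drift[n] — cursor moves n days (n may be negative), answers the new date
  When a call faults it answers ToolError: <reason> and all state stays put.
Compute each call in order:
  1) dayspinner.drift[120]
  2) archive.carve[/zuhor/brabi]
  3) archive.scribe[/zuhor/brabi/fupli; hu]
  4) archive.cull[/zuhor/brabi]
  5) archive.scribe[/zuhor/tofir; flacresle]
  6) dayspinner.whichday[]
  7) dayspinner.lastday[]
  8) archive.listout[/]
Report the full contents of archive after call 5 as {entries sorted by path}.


Answer: {tusma=judu, zuhor/, zuhor/brabi/, zuhor/brabi/fupli=hu, zuhor/tofir=flacresle, zuhor/zahonox_/, zuhor/zahonox_/hisni=jusnenel}

Derivation:
I try dayspinner.drift(n=120), → 1853-04-21.
Calling archive.carve(p=/zuhor/brabi), yielding ok.
Then archive.scribe(p=/zuhor/brabi/fupli, c=hu): created.
Next I call archive.cull(p=/zuhor/brabi), — result: ToolError: not empty.
Then archive.scribe(p=/zuhor/tofir, c=flacresle), → created.
Invoking dayspinner.whichday(), → Thursday.
Using dayspinner.lastday(), giving 1853-04-30.
I use archive.listout(p=/), → [tusma, zuhor/].


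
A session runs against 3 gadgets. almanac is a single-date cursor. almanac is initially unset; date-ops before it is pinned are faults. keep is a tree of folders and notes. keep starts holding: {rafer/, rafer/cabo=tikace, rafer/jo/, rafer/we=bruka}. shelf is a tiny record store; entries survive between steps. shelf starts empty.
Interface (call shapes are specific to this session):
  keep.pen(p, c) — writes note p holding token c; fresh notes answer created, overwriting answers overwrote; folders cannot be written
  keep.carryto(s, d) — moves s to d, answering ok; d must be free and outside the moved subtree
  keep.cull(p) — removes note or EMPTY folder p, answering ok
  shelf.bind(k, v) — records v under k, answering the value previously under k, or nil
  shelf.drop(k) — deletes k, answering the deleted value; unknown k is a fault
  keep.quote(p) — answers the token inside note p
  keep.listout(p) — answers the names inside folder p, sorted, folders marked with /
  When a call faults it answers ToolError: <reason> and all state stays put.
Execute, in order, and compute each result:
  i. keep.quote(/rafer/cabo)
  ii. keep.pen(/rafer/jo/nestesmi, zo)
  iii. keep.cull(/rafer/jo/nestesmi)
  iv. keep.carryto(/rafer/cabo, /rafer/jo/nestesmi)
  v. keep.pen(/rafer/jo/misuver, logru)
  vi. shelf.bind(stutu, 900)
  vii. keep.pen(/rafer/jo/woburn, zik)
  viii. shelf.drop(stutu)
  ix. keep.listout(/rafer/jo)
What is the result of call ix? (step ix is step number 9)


Answer: [misuver, nestesmi, woburn]

Derivation:
-- quote(p=/rafer/cabo) : tikace
-- pen(p=/rafer/jo/nestesmi, c=zo) : created
-- cull(p=/rafer/jo/nestesmi) : ok
-- carryto(s=/rafer/cabo, d=/rafer/jo/nestesmi) : ok
-- pen(p=/rafer/jo/misuver, c=logru) : created
-- bind(k=stutu, v=900) : nil
-- pen(p=/rafer/jo/woburn, c=zik) : created
-- drop(k=stutu) : 900
-- listout(p=/rafer/jo) : [misuver, nestesmi, woburn]


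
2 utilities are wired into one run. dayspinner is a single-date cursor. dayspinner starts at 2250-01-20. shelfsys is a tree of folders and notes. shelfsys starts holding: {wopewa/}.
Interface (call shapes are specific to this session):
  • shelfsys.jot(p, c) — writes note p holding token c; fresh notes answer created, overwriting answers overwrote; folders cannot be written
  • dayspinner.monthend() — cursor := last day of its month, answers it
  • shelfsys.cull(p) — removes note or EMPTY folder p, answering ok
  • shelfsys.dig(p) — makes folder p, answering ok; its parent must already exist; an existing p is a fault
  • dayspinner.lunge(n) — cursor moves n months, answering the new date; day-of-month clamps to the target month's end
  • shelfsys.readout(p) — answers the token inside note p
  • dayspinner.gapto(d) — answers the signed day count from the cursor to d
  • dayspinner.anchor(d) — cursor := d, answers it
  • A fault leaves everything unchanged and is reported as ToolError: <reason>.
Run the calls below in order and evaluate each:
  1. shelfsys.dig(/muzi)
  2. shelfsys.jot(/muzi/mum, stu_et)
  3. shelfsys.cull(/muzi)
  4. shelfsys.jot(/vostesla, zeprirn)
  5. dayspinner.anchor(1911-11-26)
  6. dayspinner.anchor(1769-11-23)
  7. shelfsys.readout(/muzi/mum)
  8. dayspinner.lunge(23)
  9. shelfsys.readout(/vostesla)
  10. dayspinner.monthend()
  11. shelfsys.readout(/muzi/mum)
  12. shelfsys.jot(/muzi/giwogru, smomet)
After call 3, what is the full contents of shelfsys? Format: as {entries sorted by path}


Answer: {muzi/, muzi/mum=stu_et, wopewa/}

Derivation:
→ shelfsys.dig(p→/muzi)
← ok
→ shelfsys.jot(p→/muzi/mum, c→stu_et)
← created
→ shelfsys.cull(p→/muzi)
← ToolError: not empty
→ shelfsys.jot(p→/vostesla, c→zeprirn)
← created
→ dayspinner.anchor(d→1911-11-26)
← 1911-11-26
→ dayspinner.anchor(d→1769-11-23)
← 1769-11-23
→ shelfsys.readout(p→/muzi/mum)
← stu_et
→ dayspinner.lunge(n→23)
← 1771-10-23
→ shelfsys.readout(p→/vostesla)
← zeprirn
→ dayspinner.monthend()
← 1771-10-31
→ shelfsys.readout(p→/muzi/mum)
← stu_et
→ shelfsys.jot(p→/muzi/giwogru, c→smomet)
← created


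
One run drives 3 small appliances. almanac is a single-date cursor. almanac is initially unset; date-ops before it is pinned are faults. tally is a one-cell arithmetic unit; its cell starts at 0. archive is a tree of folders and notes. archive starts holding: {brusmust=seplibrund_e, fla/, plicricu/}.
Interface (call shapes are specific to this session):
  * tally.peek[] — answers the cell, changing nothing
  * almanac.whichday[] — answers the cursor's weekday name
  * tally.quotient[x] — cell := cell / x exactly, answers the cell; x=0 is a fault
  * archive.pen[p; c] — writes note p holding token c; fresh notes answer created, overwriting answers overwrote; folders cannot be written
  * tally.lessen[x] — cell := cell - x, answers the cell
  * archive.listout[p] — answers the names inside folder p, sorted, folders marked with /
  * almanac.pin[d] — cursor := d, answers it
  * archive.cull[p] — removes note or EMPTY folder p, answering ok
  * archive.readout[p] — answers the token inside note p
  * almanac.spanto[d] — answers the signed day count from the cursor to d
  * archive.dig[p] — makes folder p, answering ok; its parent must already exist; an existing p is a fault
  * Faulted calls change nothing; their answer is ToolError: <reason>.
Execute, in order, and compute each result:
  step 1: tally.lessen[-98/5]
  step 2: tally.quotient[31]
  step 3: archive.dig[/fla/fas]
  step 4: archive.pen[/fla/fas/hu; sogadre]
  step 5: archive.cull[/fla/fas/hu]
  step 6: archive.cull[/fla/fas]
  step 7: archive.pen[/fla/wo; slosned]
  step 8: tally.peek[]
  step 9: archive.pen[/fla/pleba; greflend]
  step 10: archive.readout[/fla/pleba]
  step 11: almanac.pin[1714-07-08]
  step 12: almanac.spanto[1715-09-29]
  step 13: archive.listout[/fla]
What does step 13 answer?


# 1. tally.lessen(x→-98/5) => 98/5
# 2. tally.quotient(x→31) => 98/155
# 3. archive.dig(p→/fla/fas) => ok
# 4. archive.pen(p→/fla/fas/hu, c→sogadre) => created
# 5. archive.cull(p→/fla/fas/hu) => ok
# 6. archive.cull(p→/fla/fas) => ok
# 7. archive.pen(p→/fla/wo, c→slosned) => created
# 8. tally.peek() => 98/155
# 9. archive.pen(p→/fla/pleba, c→greflend) => created
# 10. archive.readout(p→/fla/pleba) => greflend
# 11. almanac.pin(d→1714-07-08) => 1714-07-08
# 12. almanac.spanto(d→1715-09-29) => 448
# 13. archive.listout(p→/fla) => [pleba, wo]

Answer: [pleba, wo]


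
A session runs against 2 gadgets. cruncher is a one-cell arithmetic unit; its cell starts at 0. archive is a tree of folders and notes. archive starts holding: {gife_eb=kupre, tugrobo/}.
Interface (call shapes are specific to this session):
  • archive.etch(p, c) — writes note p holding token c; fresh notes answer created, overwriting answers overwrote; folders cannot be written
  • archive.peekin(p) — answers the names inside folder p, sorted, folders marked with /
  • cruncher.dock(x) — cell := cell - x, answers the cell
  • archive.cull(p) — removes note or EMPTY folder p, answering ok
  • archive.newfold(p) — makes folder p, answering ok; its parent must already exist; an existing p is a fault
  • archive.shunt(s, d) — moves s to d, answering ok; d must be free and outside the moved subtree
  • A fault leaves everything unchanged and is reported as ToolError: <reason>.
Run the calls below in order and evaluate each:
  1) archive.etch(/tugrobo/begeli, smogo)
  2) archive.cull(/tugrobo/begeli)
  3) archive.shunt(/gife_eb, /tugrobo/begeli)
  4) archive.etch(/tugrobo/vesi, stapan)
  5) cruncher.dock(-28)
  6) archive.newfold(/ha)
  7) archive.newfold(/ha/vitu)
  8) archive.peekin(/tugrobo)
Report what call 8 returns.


Answer: [begeli, vesi]

Derivation:
I run archive.etch(/tugrobo/begeli, smogo), and observe created.
Using archive.cull(/tugrobo/begeli), → ok.
I try archive.shunt(/gife_eb, /tugrobo/begeli), giving ok.
Calling archive.etch(/tugrobo/vesi, stapan): created.
Invoking cruncher.dock(-28), → 28.
I use archive.newfold(/ha), which returns ok.
Invoking archive.newfold(/ha/vitu), yielding ok.
I use archive.peekin(/tugrobo): [begeli, vesi].


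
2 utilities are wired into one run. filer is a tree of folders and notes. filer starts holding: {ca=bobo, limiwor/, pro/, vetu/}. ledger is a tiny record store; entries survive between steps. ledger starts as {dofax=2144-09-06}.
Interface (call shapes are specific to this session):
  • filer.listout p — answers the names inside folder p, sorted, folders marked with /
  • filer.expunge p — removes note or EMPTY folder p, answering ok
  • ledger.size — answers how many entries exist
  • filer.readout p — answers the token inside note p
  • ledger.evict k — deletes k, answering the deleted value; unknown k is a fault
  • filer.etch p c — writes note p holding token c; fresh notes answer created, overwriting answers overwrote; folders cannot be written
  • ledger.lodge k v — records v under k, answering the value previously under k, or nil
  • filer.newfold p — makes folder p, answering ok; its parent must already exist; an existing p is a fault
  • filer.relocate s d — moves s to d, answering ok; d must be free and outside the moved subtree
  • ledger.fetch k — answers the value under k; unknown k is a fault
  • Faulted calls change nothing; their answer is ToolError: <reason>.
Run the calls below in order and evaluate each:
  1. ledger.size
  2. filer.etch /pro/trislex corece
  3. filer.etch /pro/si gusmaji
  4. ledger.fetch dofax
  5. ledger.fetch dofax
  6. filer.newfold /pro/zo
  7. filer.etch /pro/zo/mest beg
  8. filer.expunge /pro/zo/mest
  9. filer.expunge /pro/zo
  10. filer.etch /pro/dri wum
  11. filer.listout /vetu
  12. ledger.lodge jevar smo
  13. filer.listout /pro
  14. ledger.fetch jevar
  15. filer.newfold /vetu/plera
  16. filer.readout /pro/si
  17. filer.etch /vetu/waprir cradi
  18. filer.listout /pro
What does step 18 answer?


Answer: [dri, si, trislex]

Derivation:
Calling ledger.size(), giving 1.
Now I run filer.etch using p: /pro/trislex, c: corece, and get created.
Now I run filer.etch using p: /pro/si, c: gusmaji, and see created.
Then ledger.fetch using k: dofax, giving 2144-09-06.
Now I run ledger.fetch using k: dofax, and observe 2144-09-06.
Now I run filer.newfold using p: /pro/zo, — result: ok.
I use filer.etch using p: /pro/zo/mest, c: beg, and see created.
Invoking filer.expunge using p: /pro/zo/mest, → ok.
Now I run filer.expunge using p: /pro/zo: ok.
I try filer.etch using p: /pro/dri, c: wum, and observe created.
I use filer.listout using p: /vetu, — result: [].
Invoking ledger.lodge using k: jevar, v: smo, and see nil.
Now I run filer.listout using p: /pro, which returns [dri, si, trislex].
Next I call ledger.fetch using k: jevar, — result: smo.
Invoking filer.newfold using p: /vetu/plera, — result: ok.
Next I call filer.readout using p: /pro/si: gusmaji.
Next I call filer.etch using p: /vetu/waprir, c: cradi, — result: created.
Next I call filer.listout using p: /pro: [dri, si, trislex].


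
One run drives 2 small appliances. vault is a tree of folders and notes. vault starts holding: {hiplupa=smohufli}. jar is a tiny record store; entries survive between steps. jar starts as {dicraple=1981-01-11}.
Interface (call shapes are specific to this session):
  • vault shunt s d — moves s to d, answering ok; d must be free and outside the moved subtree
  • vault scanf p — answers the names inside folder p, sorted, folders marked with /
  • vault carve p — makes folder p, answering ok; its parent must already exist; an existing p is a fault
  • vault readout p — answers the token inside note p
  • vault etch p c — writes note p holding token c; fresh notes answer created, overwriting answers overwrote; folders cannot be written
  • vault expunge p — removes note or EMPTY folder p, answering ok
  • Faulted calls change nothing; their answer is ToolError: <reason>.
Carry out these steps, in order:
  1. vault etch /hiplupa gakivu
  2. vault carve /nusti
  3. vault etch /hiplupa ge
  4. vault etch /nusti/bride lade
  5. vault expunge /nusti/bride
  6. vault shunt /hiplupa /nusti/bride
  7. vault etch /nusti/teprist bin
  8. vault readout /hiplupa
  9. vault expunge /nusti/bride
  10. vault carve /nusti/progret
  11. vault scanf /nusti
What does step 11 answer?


Step: vault etch[/hiplupa; gakivu]
Result: overwrote
Step: vault carve[/nusti]
Result: ok
Step: vault etch[/hiplupa; ge]
Result: overwrote
Step: vault etch[/nusti/bride; lade]
Result: created
Step: vault expunge[/nusti/bride]
Result: ok
Step: vault shunt[/hiplupa; /nusti/bride]
Result: ok
Step: vault etch[/nusti/teprist; bin]
Result: created
Step: vault readout[/hiplupa]
Result: ToolError: not found
Step: vault expunge[/nusti/bride]
Result: ok
Step: vault carve[/nusti/progret]
Result: ok
Step: vault scanf[/nusti]
Result: [progret/, teprist]

Answer: [progret/, teprist]


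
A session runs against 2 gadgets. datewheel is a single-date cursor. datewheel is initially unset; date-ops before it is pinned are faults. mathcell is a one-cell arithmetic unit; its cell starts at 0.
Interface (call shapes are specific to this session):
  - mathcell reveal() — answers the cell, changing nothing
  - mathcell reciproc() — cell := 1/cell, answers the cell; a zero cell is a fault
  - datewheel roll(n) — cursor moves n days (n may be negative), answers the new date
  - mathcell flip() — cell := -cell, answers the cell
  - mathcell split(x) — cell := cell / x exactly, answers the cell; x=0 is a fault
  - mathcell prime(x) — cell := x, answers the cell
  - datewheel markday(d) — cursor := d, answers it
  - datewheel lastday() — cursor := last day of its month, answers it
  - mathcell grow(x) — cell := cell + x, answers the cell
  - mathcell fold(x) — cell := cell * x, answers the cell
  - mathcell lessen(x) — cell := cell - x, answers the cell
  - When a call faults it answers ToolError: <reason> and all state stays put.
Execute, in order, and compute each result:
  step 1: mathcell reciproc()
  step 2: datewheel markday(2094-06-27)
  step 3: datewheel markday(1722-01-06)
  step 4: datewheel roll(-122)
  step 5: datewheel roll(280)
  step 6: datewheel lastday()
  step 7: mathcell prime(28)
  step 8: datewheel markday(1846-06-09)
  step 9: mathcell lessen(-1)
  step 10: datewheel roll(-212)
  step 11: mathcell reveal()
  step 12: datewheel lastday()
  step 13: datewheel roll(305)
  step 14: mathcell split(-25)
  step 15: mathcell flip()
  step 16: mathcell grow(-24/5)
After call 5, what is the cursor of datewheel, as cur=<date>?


Now I run mathcell reciproc, — result: ToolError: reciprocal of zero.
I call datewheel markday on d=2094-06-27, and see 2094-06-27.
Invoking datewheel markday on d=1722-01-06, yielding 1722-01-06.
I use datewheel roll on n=-122, — result: 1721-09-06.
Invoking datewheel roll on n=280, giving 1722-06-13.
I use datewheel lastday(), which returns 1722-06-30.
Now I run mathcell prime on x=28, giving 28.
Calling datewheel markday on d=1846-06-09: 1846-06-09.
Calling mathcell lessen on x=-1, and get 29.
I invoke datewheel roll on n=-212, — result: 1845-11-09.
Using mathcell reveal, — result: 29.
Invoking datewheel lastday, and get 1845-11-30.
I run datewheel roll on n=305: 1846-10-01.
Now I run mathcell split on x=-25, and get -29/25.
Calling mathcell flip(), and see 29/25.
I use mathcell grow on x=-24/5, yielding -91/25.

Answer: cur=1722-06-13


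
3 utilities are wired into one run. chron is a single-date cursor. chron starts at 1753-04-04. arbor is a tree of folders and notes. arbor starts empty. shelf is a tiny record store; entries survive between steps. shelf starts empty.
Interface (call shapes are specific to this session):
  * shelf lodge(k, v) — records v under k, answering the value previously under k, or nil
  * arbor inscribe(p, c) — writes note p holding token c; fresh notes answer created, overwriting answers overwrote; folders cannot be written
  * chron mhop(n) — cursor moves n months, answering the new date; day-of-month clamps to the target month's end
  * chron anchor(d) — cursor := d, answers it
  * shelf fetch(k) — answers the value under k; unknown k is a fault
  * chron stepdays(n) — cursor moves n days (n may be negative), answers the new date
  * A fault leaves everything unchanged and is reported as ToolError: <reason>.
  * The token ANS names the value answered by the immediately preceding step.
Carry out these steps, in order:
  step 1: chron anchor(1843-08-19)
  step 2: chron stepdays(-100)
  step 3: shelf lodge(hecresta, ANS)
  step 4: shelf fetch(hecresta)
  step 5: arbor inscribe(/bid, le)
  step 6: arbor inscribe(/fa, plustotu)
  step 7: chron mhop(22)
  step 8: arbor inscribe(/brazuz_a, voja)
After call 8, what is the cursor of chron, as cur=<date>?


Step: chron anchor[d=1843-08-19]
Result: 1843-08-19
Step: chron stepdays[n=-100]
Result: 1843-05-11
Step: shelf lodge[k=hecresta; v=ANS]
Result: nil
Step: shelf fetch[k=hecresta]
Result: 1843-05-11
Step: arbor inscribe[p=/bid; c=le]
Result: created
Step: arbor inscribe[p=/fa; c=plustotu]
Result: created
Step: chron mhop[n=22]
Result: 1845-03-11
Step: arbor inscribe[p=/brazuz_a; c=voja]
Result: created

Answer: cur=1845-03-11
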